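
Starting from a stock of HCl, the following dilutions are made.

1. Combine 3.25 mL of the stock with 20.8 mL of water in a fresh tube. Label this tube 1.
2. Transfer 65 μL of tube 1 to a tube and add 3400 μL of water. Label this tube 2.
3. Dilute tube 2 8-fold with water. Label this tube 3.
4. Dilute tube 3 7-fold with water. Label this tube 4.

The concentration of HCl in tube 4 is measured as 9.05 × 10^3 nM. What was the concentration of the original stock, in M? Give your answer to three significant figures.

Step 1: 3.25 mL + 20.8 mL = 24.05 mL total → factor 24.05/3.25 = 7.4
Step 2: 65 μL + 3400 μL = 3465 μL total → factor 3465/65 = 53.308
Step 3: 8-fold → factor 8
Step 4: 7-fold → factor 7
Overall dilution factor = 7.4 × 53.308 × 8 × 7 = 22091
Stock = 9.05 × 10^3 nM × 22091 = 1.999 × 10^8 nM = 0.200 M

0.200 M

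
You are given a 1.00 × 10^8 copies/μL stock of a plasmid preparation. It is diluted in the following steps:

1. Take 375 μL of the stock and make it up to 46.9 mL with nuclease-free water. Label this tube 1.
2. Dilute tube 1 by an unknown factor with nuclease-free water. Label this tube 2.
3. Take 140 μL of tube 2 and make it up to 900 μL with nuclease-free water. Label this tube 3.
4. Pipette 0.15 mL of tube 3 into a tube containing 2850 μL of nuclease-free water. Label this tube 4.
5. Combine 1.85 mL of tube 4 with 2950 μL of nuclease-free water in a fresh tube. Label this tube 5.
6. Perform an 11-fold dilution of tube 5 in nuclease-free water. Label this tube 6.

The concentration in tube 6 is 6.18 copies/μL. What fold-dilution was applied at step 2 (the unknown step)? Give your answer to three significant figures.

Step 1: 375 μL brought to 46.9 mL → factor 46900/375 = 125.07
Step 2: unknown factor x
Step 3: 140 μL brought to 900 μL → factor 900/140 = 6.4286
Step 4: 0.15 mL + 2850 μL = 3 mL total → factor 3/0.15 = 20
Step 5: 1.85 mL + 2950 μL = 4.8 mL total → factor 4.8/1.85 = 2.5946
Step 6: 11-fold → factor 11
Product of known-step factors = 4.5893 × 10^5
Overall factor = 1.00 × 10^8 copies/μL / (6.18 copies/μL) = 1.6181 × 10^7
x = 1.6181 × 10^7 / 4.5893 × 10^5 = 35.3

35.3-fold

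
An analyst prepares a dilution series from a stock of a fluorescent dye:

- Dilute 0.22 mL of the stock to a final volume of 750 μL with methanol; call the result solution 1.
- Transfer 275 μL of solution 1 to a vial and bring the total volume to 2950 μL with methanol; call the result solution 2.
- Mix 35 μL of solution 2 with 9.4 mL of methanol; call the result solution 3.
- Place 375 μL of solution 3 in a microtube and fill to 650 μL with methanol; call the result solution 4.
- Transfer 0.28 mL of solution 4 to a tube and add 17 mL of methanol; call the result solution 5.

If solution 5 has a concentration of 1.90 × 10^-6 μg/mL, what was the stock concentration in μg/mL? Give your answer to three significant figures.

Step 1: 0.22 mL brought to 750 μL → factor 0.75/0.22 = 3.4091
Step 2: 275 μL brought to 2950 μL → factor 2950/275 = 10.727
Step 3: 35 μL + 9.4 mL = 9435 μL total → factor 9435/35 = 269.57
Step 4: 375 μL brought to 650 μL → factor 650/375 = 1.7333
Step 5: 0.28 mL + 17 mL = 17.28 mL total → factor 17.28/0.28 = 61.714
Overall dilution factor = 3.4091 × 10.727 × 269.57 × 1.7333 × 61.714 = 1.0546 × 10^6
Stock = 1.90 × 10^-6 μg/mL × 1.0546 × 10^6 = 2.00 μg/mL

2.00 μg/mL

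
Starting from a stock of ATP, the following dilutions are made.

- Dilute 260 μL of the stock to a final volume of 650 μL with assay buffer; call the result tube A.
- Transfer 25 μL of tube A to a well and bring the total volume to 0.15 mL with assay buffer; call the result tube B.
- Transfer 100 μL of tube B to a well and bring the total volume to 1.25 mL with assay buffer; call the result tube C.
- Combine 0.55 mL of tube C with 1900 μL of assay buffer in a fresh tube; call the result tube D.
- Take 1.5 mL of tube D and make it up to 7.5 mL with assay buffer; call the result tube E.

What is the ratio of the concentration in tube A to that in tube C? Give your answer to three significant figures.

Step 1: 260 μL brought to 650 μL → factor 650/260 = 2.5
Step 2: 25 μL brought to 0.15 mL → factor 150/25 = 6
Step 3: 100 μL brought to 1.25 mL → factor 1250/100 = 12.5
Dilution factor to tube A = 2.5; to tube C = 187.5
[tube A]/[tube C] = (factor to tube C)/(factor to tube A) = 187.5/2.5 = 75.0

75.0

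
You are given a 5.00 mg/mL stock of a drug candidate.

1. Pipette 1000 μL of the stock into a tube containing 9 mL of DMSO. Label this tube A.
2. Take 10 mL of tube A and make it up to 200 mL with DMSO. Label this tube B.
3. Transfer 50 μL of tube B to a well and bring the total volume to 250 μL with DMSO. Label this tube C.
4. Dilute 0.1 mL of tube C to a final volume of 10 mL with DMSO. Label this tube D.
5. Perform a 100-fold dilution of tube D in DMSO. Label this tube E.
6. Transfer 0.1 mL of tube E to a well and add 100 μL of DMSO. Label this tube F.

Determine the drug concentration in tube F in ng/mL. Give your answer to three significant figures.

Step 1: 1000 μL + 9 mL = 10000 μL total → factor 10000/1000 = 10
Step 2: 10 mL brought to 200 mL → factor 200/10 = 20
Step 3: 50 μL brought to 250 μL → factor 250/50 = 5
Step 4: 0.1 mL brought to 10 mL → factor 10/0.1 = 100
Step 5: 100-fold → factor 100
Step 6: 0.1 mL + 100 μL = 0.2 mL total → factor 0.2/0.1 = 2
Overall dilution factor = 10 × 20 × 5 × 100 × 100 × 2 = 2 × 10^7
Final = 5.00 mg/mL / 2 × 10^7 = 2.500 × 10^-7 mg/mL = 0.250 ng/mL

0.250 ng/mL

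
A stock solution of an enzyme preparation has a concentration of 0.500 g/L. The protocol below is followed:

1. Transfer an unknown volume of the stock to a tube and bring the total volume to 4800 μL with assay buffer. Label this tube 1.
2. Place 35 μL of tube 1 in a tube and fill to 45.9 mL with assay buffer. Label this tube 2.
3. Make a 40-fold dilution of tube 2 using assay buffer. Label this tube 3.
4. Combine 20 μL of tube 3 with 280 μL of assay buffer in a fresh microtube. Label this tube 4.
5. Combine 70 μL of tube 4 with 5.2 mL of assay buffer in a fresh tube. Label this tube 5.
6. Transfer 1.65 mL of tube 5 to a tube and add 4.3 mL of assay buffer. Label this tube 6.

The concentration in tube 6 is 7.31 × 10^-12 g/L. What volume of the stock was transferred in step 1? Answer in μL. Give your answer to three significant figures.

15.0 μL

Step 1: v brought to 4800 μL → factor = 4800 μL/v
Step 2: 35 μL brought to 45.9 mL → factor 45900/35 = 1311.4
Step 3: 40-fold → factor 40
Step 4: 20 μL + 280 μL = 300 μL total → factor 300/20 = 15
Step 5: 70 μL + 5.2 mL = 5270 μL total → factor 5270/70 = 75.286
Step 6: 1.65 mL + 4.3 mL = 5.95 mL total → factor 5.95/1.65 = 3.6061
Product of known-step factors = 2.1362 × 10^8
Overall factor = 0.500 g/L / (7.31 × 10^-12 g/L) = 6.8399 × 10^10
Step-1 factor = 6.8399 × 10^10 / 2.1362 × 10^8 = 320.19
v = 4800 μL / 320.19 = 15.0 μL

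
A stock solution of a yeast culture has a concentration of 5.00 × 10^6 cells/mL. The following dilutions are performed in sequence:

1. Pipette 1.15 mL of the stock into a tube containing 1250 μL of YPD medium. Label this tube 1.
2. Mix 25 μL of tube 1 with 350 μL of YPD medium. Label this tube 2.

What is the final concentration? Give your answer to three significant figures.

1.60 × 10^5 cells/mL

Step 1: 1.15 mL + 1250 μL = 2.4 mL total → factor 2.4/1.15 = 2.087
Step 2: 25 μL + 350 μL = 375 μL total → factor 375/25 = 15
Overall dilution factor = 2.087 × 15 = 31.304
Final = 5.00 × 10^6 cells/mL / 31.304 = 1.60 × 10^5 cells/mL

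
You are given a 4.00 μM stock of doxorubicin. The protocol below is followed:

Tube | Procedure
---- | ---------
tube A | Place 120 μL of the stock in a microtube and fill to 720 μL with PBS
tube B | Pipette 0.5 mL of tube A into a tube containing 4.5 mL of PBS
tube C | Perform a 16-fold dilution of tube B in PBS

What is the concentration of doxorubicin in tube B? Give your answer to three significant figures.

0.0667 μM

Step 1: 120 μL brought to 720 μL → factor 720/120 = 6
Step 2: 0.5 mL + 4.5 mL = 5 mL total → factor 5/0.5 = 10
Dilution factor through tube B = 6 × 10 = 60
[tube B] = 4.00 μM / 60 = 0.0667 μM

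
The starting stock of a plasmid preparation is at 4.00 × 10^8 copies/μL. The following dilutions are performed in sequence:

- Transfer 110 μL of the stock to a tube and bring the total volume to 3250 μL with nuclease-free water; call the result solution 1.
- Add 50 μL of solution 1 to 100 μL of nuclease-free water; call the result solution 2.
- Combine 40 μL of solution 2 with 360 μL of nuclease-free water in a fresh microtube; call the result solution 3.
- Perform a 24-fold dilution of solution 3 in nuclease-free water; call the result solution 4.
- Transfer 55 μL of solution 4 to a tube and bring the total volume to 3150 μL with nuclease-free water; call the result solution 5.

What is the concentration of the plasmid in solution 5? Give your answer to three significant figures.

328 copies/μL

Step 1: 110 μL brought to 3250 μL → factor 3250/110 = 29.545
Step 2: 50 μL + 100 μL = 150 μL total → factor 150/50 = 3
Step 3: 40 μL + 360 μL = 400 μL total → factor 400/40 = 10
Step 4: 24-fold → factor 24
Step 5: 55 μL brought to 3150 μL → factor 3150/55 = 57.273
Overall dilution factor = 29.545 × 3 × 10 × 24 × 57.273 = 1.2183 × 10^6
Final = 4.00 × 10^8 copies/μL / 1.2183 × 10^6 = 328 copies/μL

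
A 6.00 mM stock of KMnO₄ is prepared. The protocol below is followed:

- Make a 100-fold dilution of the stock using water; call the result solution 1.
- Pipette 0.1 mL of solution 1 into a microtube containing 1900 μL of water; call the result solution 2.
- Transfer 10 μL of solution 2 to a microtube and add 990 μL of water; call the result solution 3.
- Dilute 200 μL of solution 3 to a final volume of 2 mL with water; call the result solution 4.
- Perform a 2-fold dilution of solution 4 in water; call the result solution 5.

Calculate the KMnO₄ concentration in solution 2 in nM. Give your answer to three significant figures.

3.00 × 10^3 nM

Step 1: 100-fold → factor 100
Step 2: 0.1 mL + 1900 μL = 2 mL total → factor 2/0.1 = 20
Dilution factor through solution 2 = 100 × 20 = 2000
[solution 2] = 6.00 mM / 2000 = 0.003000 mM = 3.00 × 10^3 nM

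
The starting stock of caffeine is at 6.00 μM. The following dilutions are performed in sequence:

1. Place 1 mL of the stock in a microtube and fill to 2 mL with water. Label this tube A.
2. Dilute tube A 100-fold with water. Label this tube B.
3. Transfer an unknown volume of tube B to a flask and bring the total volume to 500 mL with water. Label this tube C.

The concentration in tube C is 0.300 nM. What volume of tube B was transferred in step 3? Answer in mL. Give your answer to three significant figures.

Step 1: 1 mL brought to 2 mL → factor 2/1 = 2
Step 2: 100-fold → factor 100
Step 3: v brought to 500 mL → factor = 500 mL/v
Product of known-step factors = 200
Overall factor = 6.00 μM / (0.300 nM) = 20000
Step-3 factor = 20000 / 200 = 100
v = 500 mL / 100 = 5.00 mL

5.00 mL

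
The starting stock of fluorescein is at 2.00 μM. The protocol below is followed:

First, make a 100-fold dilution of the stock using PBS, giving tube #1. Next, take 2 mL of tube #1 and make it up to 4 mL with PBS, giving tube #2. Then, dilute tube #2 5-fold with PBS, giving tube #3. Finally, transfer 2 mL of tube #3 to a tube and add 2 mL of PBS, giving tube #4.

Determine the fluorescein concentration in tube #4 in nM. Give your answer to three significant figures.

1.00 nM

Step 1: 100-fold → factor 100
Step 2: 2 mL brought to 4 mL → factor 4/2 = 2
Step 3: 5-fold → factor 5
Step 4: 2 mL + 2 mL = 4 mL total → factor 4/2 = 2
Overall dilution factor = 100 × 2 × 5 × 2 = 2000
Final = 2.00 μM / 2000 = 0.001000 μM = 1.00 nM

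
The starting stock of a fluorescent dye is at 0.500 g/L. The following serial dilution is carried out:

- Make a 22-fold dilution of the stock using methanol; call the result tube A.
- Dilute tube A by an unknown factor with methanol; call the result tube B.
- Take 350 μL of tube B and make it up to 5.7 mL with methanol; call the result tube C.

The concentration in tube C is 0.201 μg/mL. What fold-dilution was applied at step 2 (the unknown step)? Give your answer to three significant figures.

6.94-fold

Step 1: 22-fold → factor 22
Step 2: unknown factor x
Step 3: 350 μL brought to 5.7 mL → factor 5700/350 = 16.286
Product of known-step factors = 358.29
Overall factor = 0.500 g/L / (0.201 μg/mL) = 2487.6
x = 2487.6 / 358.29 = 6.94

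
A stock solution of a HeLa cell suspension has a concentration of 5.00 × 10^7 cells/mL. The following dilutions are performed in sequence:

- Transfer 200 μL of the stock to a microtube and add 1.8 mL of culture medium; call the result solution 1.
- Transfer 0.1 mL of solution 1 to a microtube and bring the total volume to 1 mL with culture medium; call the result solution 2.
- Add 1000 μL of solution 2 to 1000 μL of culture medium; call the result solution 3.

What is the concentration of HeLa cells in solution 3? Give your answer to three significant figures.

2.50 × 10^5 cells/mL

Step 1: 200 μL + 1.8 mL = 2000 μL total → factor 2000/200 = 10
Step 2: 0.1 mL brought to 1 mL → factor 1/0.1 = 10
Step 3: 1000 μL + 1000 μL = 2000 μL total → factor 2000/1000 = 2
Overall dilution factor = 10 × 10 × 2 = 200
Final = 5.00 × 10^7 cells/mL / 200 = 2.50 × 10^5 cells/mL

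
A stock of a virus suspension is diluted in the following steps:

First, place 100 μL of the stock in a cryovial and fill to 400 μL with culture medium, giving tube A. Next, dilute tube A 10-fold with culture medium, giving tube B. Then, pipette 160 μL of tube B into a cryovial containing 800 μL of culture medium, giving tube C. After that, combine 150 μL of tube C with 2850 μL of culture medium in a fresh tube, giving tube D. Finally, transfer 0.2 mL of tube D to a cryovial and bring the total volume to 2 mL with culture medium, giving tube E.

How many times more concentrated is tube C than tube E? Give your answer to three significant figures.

200

Step 1: 100 μL brought to 400 μL → factor 400/100 = 4
Step 2: 10-fold → factor 10
Step 3: 160 μL + 800 μL = 960 μL total → factor 960/160 = 6
Step 4: 150 μL + 2850 μL = 3000 μL total → factor 3000/150 = 20
Step 5: 0.2 mL brought to 2 mL → factor 2/0.2 = 10
Dilution factor to tube C = 240; to tube E = 48000
[tube C]/[tube E] = (factor to tube E)/(factor to tube C) = 48000/240 = 200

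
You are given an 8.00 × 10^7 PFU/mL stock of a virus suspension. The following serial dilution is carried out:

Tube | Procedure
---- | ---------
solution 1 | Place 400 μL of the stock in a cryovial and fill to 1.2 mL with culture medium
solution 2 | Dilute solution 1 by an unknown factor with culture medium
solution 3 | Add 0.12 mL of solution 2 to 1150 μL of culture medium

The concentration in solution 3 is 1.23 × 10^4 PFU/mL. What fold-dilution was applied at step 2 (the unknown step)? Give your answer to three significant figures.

205-fold

Step 1: 400 μL brought to 1.2 mL → factor 1200/400 = 3
Step 2: unknown factor x
Step 3: 0.12 mL + 1150 μL = 1.27 mL total → factor 1.27/0.12 = 10.583
Product of known-step factors = 31.75
Overall factor = 8.00 × 10^7 PFU/mL / (1.23 × 10^4 PFU/mL) = 6504.1
x = 6504.1 / 31.75 = 205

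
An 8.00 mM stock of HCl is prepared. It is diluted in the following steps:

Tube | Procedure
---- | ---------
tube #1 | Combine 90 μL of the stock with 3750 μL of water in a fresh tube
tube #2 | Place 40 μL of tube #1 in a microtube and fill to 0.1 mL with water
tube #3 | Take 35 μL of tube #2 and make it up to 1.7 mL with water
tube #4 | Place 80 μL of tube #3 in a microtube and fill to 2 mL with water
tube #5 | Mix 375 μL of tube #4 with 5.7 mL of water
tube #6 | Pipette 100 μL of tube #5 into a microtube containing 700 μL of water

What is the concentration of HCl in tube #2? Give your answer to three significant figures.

Step 1: 90 μL + 3750 μL = 3840 μL total → factor 3840/90 = 42.667
Step 2: 40 μL brought to 0.1 mL → factor 100/40 = 2.5
Dilution factor through tube #2 = 42.667 × 2.5 = 106.67
[tube #2] = 8.00 mM / 106.67 = 0.0750 mM

0.0750 mM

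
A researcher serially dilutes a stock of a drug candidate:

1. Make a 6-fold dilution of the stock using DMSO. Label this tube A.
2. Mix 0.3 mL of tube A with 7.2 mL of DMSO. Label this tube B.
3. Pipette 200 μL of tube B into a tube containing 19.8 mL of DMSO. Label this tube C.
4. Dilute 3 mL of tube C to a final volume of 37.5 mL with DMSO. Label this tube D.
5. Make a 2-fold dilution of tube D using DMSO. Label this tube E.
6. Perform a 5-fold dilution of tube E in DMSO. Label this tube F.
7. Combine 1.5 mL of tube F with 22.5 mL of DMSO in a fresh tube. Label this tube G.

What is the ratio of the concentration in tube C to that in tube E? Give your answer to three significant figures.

25.0

Step 1: 6-fold → factor 6
Step 2: 0.3 mL + 7.2 mL = 7.5 mL total → factor 7.5/0.3 = 25
Step 3: 200 μL + 19.8 mL = 20000 μL total → factor 20000/200 = 100
Step 4: 3 mL brought to 37.5 mL → factor 37.5/3 = 12.5
Step 5: 2-fold → factor 2
Dilution factor to tube C = 15000; to tube E = 3.75 × 10^5
[tube C]/[tube E] = (factor to tube E)/(factor to tube C) = 3.75 × 10^5/15000 = 25.0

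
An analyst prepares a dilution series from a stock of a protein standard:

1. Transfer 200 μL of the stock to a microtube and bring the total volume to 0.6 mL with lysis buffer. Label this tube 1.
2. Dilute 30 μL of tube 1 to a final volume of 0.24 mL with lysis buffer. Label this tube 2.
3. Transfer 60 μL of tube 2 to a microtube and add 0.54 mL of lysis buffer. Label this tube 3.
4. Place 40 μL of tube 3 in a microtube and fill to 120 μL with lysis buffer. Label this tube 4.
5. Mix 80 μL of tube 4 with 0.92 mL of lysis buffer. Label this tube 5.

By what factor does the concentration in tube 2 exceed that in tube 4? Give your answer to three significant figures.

Step 1: 200 μL brought to 0.6 mL → factor 600/200 = 3
Step 2: 30 μL brought to 0.24 mL → factor 240/30 = 8
Step 3: 60 μL + 0.54 mL = 600 μL total → factor 600/60 = 10
Step 4: 40 μL brought to 120 μL → factor 120/40 = 3
Dilution factor to tube 2 = 24; to tube 4 = 720
[tube 2]/[tube 4] = (factor to tube 4)/(factor to tube 2) = 720/24 = 30.0

30.0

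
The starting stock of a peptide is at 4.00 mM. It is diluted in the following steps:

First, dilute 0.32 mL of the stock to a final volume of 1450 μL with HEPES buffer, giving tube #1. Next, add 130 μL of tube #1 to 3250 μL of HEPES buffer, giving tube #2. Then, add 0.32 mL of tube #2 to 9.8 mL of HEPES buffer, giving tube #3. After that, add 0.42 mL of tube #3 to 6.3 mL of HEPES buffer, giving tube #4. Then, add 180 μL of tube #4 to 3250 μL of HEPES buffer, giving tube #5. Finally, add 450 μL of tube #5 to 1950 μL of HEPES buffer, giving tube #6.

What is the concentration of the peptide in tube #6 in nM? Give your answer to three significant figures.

Step 1: 0.32 mL brought to 1450 μL → factor 1.45/0.32 = 4.5312
Step 2: 130 μL + 3250 μL = 3380 μL total → factor 3380/130 = 26
Step 3: 0.32 mL + 9.8 mL = 10.12 mL total → factor 10.12/0.32 = 31.625
Step 4: 0.42 mL + 6.3 mL = 6.72 mL total → factor 6.72/0.42 = 16
Step 5: 180 μL + 3250 μL = 3430 μL total → factor 3430/180 = 19.056
Step 6: 450 μL + 1950 μL = 2400 μL total → factor 2400/450 = 5.3333
Overall dilution factor = 4.5312 × 26 × 31.625 × 16 × 19.056 × 5.3333 = 6.0585 × 10^6
Final = 4.00 mM / 6.0585 × 10^6 = 6.602 × 10^-7 mM = 0.660 nM

0.660 nM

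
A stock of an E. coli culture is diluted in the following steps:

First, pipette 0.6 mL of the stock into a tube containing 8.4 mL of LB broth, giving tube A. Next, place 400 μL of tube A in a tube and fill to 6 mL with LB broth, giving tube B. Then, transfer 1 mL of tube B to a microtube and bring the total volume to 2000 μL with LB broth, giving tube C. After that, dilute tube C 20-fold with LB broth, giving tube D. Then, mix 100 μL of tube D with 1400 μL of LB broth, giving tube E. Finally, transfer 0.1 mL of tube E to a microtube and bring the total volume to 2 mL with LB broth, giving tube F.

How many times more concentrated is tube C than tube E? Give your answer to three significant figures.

Step 1: 0.6 mL + 8.4 mL = 9 mL total → factor 9/0.6 = 15
Step 2: 400 μL brought to 6 mL → factor 6000/400 = 15
Step 3: 1 mL brought to 2000 μL → factor 2/1 = 2
Step 4: 20-fold → factor 20
Step 5: 100 μL + 1400 μL = 1500 μL total → factor 1500/100 = 15
Dilution factor to tube C = 450; to tube E = 1.35 × 10^5
[tube C]/[tube E] = (factor to tube E)/(factor to tube C) = 1.35 × 10^5/450 = 300

300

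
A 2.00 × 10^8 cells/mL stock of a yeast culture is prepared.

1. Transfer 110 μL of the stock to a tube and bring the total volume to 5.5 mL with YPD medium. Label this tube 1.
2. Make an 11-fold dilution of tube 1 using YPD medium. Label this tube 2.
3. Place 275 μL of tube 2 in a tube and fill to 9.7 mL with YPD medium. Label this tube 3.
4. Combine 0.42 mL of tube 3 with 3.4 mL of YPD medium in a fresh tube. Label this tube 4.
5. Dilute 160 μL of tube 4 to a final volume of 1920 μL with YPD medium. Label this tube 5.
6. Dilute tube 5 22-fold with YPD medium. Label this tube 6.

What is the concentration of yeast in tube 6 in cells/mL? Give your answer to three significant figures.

4.29 cells/mL

Step 1: 110 μL brought to 5.5 mL → factor 5500/110 = 50
Step 2: 11-fold → factor 11
Step 3: 275 μL brought to 9.7 mL → factor 9700/275 = 35.273
Step 4: 0.42 mL + 3.4 mL = 3.82 mL total → factor 3.82/0.42 = 9.0952
Step 5: 160 μL brought to 1920 μL → factor 1920/160 = 12
Step 6: 22-fold → factor 22
Overall dilution factor = 50 × 11 × 35.273 × 9.0952 × 12 × 22 = 4.6582 × 10^7
Final = 2.00 × 10^8 cells/mL / 4.6582 × 10^7 = 4.29 cells/mL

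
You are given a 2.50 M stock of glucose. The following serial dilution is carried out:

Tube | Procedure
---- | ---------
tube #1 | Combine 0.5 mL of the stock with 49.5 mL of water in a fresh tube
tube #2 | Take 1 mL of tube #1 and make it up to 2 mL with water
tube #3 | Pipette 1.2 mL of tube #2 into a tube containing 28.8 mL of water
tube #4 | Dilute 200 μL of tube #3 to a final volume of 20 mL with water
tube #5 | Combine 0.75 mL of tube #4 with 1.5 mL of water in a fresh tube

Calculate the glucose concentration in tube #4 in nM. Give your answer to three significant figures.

Step 1: 0.5 mL + 49.5 mL = 50 mL total → factor 50/0.5 = 100
Step 2: 1 mL brought to 2 mL → factor 2/1 = 2
Step 3: 1.2 mL + 28.8 mL = 30 mL total → factor 30/1.2 = 25
Step 4: 200 μL brought to 20 mL → factor 20000/200 = 100
Dilution factor through tube #4 = 100 × 2 × 25 × 100 = 5 × 10^5
[tube #4] = 2.50 M / 5 × 10^5 = 5.000 × 10^-6 M = 5.00 × 10^3 nM

5.00 × 10^3 nM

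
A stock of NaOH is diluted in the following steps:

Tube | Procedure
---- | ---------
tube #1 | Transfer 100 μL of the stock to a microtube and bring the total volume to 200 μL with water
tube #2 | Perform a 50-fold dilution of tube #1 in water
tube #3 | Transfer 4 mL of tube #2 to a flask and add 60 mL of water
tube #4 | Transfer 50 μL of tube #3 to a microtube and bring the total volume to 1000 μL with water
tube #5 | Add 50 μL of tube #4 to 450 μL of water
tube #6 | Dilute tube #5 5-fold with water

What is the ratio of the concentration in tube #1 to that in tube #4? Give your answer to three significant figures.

1.60 × 10^4

Step 1: 100 μL brought to 200 μL → factor 200/100 = 2
Step 2: 50-fold → factor 50
Step 3: 4 mL + 60 mL = 64 mL total → factor 64/4 = 16
Step 4: 50 μL brought to 1000 μL → factor 1000/50 = 20
Dilution factor to tube #1 = 2; to tube #4 = 32000
[tube #1]/[tube #4] = (factor to tube #4)/(factor to tube #1) = 32000/2 = 1.60 × 10^4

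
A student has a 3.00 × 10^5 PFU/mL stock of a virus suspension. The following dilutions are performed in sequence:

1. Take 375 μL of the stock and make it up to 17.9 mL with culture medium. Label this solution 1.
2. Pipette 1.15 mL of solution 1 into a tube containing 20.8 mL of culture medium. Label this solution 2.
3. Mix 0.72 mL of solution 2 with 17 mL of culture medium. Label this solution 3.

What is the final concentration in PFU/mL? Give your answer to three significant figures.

Step 1: 375 μL brought to 17.9 mL → factor 17900/375 = 47.733
Step 2: 1.15 mL + 20.8 mL = 21.95 mL total → factor 21.95/1.15 = 19.087
Step 3: 0.72 mL + 17 mL = 17.72 mL total → factor 17.72/0.72 = 24.611
Overall dilution factor = 47.733 × 19.087 × 24.611 = 22423
Final = 3.00 × 10^5 PFU/mL / 22423 = 13.4 PFU/mL

13.4 PFU/mL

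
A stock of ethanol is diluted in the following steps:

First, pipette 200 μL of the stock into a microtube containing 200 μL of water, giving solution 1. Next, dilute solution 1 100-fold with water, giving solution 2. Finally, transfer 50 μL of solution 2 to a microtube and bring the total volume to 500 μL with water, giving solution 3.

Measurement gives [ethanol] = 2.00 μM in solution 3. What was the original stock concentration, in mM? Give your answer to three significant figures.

4.00 mM

Step 1: 200 μL + 200 μL = 400 μL total → factor 400/200 = 2
Step 2: 100-fold → factor 100
Step 3: 50 μL brought to 500 μL → factor 500/50 = 10
Overall dilution factor = 2 × 100 × 10 = 2000
Stock = 2.00 μM × 2000 = 4000 μM = 4.00 mM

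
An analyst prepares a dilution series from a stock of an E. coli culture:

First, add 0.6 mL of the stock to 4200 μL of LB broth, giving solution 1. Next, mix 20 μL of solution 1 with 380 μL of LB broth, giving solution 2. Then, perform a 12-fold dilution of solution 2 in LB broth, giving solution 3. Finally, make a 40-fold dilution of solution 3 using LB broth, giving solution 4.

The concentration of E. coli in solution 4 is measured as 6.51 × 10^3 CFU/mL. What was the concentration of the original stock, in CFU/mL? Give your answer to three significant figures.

Step 1: 0.6 mL + 4200 μL = 4.8 mL total → factor 4.8/0.6 = 8
Step 2: 20 μL + 380 μL = 400 μL total → factor 400/20 = 20
Step 3: 12-fold → factor 12
Step 4: 40-fold → factor 40
Overall dilution factor = 8 × 20 × 12 × 40 = 76800
Stock = 6.51 × 10^3 CFU/mL × 76800 = 5.00 × 10^8 CFU/mL

5.00 × 10^8 CFU/mL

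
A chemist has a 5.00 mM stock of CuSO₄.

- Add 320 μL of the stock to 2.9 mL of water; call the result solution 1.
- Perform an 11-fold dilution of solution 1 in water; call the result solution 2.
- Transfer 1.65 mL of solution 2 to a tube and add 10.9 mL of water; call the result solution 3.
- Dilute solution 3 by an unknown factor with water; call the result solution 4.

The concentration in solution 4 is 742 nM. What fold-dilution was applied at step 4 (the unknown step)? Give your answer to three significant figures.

8.00-fold

Step 1: 320 μL + 2.9 mL = 3220 μL total → factor 3220/320 = 10.062
Step 2: 11-fold → factor 11
Step 3: 1.65 mL + 10.9 mL = 12.55 mL total → factor 12.55/1.65 = 7.6061
Step 4: unknown factor x
Product of known-step factors = 841.9
Overall factor = 5.00 mM / (742 nM) = 6738.5
x = 6738.5 / 841.9 = 8.00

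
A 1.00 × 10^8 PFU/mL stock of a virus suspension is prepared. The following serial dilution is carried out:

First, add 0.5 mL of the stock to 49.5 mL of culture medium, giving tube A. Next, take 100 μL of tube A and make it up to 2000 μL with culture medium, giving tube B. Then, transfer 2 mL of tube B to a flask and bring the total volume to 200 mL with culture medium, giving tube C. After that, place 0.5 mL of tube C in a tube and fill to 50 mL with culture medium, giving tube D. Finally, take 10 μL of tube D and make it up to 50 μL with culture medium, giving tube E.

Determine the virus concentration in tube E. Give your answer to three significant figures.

Step 1: 0.5 mL + 49.5 mL = 50 mL total → factor 50/0.5 = 100
Step 2: 100 μL brought to 2000 μL → factor 2000/100 = 20
Step 3: 2 mL brought to 200 mL → factor 200/2 = 100
Step 4: 0.5 mL brought to 50 mL → factor 50/0.5 = 100
Step 5: 10 μL brought to 50 μL → factor 50/10 = 5
Overall dilution factor = 100 × 20 × 100 × 100 × 5 = 1 × 10^8
Final = 1.00 × 10^8 PFU/mL / 1 × 10^8 = 1.00 PFU/mL

1.00 PFU/mL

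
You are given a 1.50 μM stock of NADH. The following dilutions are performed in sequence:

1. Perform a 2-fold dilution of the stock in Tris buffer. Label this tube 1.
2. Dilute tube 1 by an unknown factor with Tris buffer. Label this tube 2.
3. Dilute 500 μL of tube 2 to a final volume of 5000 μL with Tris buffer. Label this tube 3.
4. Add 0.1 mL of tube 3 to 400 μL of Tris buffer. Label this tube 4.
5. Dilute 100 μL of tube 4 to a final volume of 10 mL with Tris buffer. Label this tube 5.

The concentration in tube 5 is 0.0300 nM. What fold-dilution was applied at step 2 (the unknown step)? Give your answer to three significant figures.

5.00-fold

Step 1: 2-fold → factor 2
Step 2: unknown factor x
Step 3: 500 μL brought to 5000 μL → factor 5000/500 = 10
Step 4: 0.1 mL + 400 μL = 0.5 mL total → factor 0.5/0.1 = 5
Step 5: 100 μL brought to 10 mL → factor 10000/100 = 100
Product of known-step factors = 10000
Overall factor = 1.50 μM / (0.0300 nM) = 50000
x = 50000 / 10000 = 5.00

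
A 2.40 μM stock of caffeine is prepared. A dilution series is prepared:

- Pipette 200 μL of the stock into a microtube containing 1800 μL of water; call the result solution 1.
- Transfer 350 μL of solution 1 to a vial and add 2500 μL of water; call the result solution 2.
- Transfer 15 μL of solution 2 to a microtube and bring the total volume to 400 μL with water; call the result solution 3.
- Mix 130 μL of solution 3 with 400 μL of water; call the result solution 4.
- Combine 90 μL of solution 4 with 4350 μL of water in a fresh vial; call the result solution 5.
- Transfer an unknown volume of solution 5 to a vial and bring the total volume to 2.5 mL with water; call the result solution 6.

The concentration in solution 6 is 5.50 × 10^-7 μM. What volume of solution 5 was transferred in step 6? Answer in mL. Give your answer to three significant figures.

Step 1: 200 μL + 1800 μL = 2000 μL total → factor 2000/200 = 10
Step 2: 350 μL + 2500 μL = 2850 μL total → factor 2850/350 = 8.1429
Step 3: 15 μL brought to 400 μL → factor 400/15 = 26.667
Step 4: 130 μL + 400 μL = 530 μL total → factor 530/130 = 4.0769
Step 5: 90 μL + 4350 μL = 4440 μL total → factor 4440/90 = 49.333
Step 6: v brought to 2.5 mL → factor = 2.5 mL/v
Product of known-step factors = 4.3674 × 10^5
Overall factor = 2.40 μM / (5.50 × 10^-7 μM) = 4.3636 × 10^6
Step-6 factor = 4.3636 × 10^6 / 4.3674 × 10^5 = 9.9915
v = 2.5 mL / 9.9915 = 0.250 mL

0.250 mL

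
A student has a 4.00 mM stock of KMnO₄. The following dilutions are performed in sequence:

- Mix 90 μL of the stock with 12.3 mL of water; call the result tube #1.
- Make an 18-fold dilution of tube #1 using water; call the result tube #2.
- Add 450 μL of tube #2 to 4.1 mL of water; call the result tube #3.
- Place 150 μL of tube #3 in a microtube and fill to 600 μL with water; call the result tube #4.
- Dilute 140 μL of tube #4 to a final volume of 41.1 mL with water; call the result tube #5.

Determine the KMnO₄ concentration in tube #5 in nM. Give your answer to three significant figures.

Step 1: 90 μL + 12.3 mL = 12390 μL total → factor 12390/90 = 137.67
Step 2: 18-fold → factor 18
Step 3: 450 μL + 4.1 mL = 4550 μL total → factor 4550/450 = 10.111
Step 4: 150 μL brought to 600 μL → factor 600/150 = 4
Step 5: 140 μL brought to 41.1 mL → factor 41100/140 = 293.57
Overall dilution factor = 137.67 × 18 × 10.111 × 4 × 293.57 = 2.9422 × 10^7
Final = 4.00 mM / 2.9422 × 10^7 = 1.360 × 10^-7 mM = 0.136 nM

0.136 nM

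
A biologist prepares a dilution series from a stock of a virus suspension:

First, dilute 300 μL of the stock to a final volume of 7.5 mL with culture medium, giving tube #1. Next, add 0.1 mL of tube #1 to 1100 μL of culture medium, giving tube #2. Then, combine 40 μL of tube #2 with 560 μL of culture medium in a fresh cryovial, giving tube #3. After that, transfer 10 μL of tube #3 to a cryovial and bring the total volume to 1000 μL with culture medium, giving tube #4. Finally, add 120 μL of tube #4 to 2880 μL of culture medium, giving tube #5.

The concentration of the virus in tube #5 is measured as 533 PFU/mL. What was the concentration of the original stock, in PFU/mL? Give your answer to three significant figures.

Step 1: 300 μL brought to 7.5 mL → factor 7500/300 = 25
Step 2: 0.1 mL + 1100 μL = 1.2 mL total → factor 1.2/0.1 = 12
Step 3: 40 μL + 560 μL = 600 μL total → factor 600/40 = 15
Step 4: 10 μL brought to 1000 μL → factor 1000/10 = 100
Step 5: 120 μL + 2880 μL = 3000 μL total → factor 3000/120 = 25
Overall dilution factor = 25 × 12 × 15 × 100 × 25 = 1.125 × 10^7
Stock = 533 PFU/mL × 1.125 × 10^7 = 6.00 × 10^9 PFU/mL

6.00 × 10^9 PFU/mL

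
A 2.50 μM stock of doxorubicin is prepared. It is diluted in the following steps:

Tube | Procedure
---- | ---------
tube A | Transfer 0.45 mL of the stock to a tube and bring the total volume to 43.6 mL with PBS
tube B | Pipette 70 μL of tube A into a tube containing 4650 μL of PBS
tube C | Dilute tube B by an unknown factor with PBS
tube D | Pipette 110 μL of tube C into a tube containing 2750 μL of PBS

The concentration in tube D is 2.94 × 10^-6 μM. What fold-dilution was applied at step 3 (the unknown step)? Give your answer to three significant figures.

5.01-fold

Step 1: 0.45 mL brought to 43.6 mL → factor 43.6/0.45 = 96.889
Step 2: 70 μL + 4650 μL = 4720 μL total → factor 4720/70 = 67.429
Step 3: unknown factor x
Step 4: 110 μL + 2750 μL = 2860 μL total → factor 2860/110 = 26
Product of known-step factors = 1.6986 × 10^5
Overall factor = 2.50 μM / (2.94 × 10^-6 μM) = 8.5034 × 10^5
x = 8.5034 × 10^5 / 1.6986 × 10^5 = 5.01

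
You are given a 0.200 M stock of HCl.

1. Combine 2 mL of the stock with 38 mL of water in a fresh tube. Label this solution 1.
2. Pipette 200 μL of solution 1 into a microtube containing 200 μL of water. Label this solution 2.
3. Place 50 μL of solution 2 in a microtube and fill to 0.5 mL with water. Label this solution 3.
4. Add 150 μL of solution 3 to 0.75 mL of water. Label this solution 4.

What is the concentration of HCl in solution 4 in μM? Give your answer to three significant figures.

83.3 μM

Step 1: 2 mL + 38 mL = 40 mL total → factor 40/2 = 20
Step 2: 200 μL + 200 μL = 400 μL total → factor 400/200 = 2
Step 3: 50 μL brought to 0.5 mL → factor 500/50 = 10
Step 4: 150 μL + 0.75 mL = 900 μL total → factor 900/150 = 6
Overall dilution factor = 20 × 2 × 10 × 6 = 2400
Final = 0.200 M / 2400 = 8.333 × 10^-5 M = 83.3 μM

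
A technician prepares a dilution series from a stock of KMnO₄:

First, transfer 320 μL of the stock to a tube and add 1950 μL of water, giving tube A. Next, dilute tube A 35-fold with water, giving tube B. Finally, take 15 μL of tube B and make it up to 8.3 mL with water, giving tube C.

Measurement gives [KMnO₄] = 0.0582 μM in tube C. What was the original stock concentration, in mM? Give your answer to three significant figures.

Step 1: 320 μL + 1950 μL = 2270 μL total → factor 2270/320 = 7.0938
Step 2: 35-fold → factor 35
Step 3: 15 μL brought to 8.3 mL → factor 8300/15 = 553.33
Overall dilution factor = 7.0938 × 35 × 553.33 = 1.3738 × 10^5
Stock = 0.0582 μM × 1.3738 × 10^5 = 7996 μM = 8.00 mM

8.00 mM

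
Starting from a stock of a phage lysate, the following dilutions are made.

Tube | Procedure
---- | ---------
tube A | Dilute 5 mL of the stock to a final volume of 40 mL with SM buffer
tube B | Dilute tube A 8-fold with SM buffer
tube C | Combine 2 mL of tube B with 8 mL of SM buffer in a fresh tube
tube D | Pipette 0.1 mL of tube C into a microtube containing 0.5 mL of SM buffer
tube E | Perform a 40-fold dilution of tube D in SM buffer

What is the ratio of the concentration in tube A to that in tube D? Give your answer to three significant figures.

Step 1: 5 mL brought to 40 mL → factor 40/5 = 8
Step 2: 8-fold → factor 8
Step 3: 2 mL + 8 mL = 10 mL total → factor 10/2 = 5
Step 4: 0.1 mL + 0.5 mL = 0.6 mL total → factor 0.6/0.1 = 6
Dilution factor to tube A = 8; to tube D = 1920
[tube A]/[tube D] = (factor to tube D)/(factor to tube A) = 1920/8 = 240

240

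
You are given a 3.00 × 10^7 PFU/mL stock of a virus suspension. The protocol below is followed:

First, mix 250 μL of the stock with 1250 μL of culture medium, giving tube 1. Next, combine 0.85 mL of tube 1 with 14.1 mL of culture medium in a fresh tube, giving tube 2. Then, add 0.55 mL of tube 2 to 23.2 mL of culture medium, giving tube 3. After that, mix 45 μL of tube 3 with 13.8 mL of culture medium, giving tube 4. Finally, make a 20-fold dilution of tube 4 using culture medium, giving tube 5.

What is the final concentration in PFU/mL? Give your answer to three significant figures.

Step 1: 250 μL + 1250 μL = 1500 μL total → factor 1500/250 = 6
Step 2: 0.85 mL + 14.1 mL = 14.95 mL total → factor 14.95/0.85 = 17.588
Step 3: 0.55 mL + 23.2 mL = 23.75 mL total → factor 23.75/0.55 = 43.182
Step 4: 45 μL + 13.8 mL = 13845 μL total → factor 13845/45 = 307.67
Step 5: 20-fold → factor 20
Overall dilution factor = 6 × 17.588 × 43.182 × 307.67 × 20 = 2.804 × 10^7
Final = 3.00 × 10^7 PFU/mL / 2.804 × 10^7 = 1.07 PFU/mL

1.07 PFU/mL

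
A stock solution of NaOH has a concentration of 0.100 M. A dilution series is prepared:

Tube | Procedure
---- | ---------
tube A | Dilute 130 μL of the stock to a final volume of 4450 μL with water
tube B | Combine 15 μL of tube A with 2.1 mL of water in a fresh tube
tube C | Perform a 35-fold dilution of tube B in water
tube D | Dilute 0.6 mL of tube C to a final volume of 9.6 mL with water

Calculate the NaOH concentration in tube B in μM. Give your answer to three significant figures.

20.7 μM

Step 1: 130 μL brought to 4450 μL → factor 4450/130 = 34.231
Step 2: 15 μL + 2.1 mL = 2115 μL total → factor 2115/15 = 141
Dilution factor through tube B = 34.231 × 141 = 4826.5
[tube B] = 0.100 M / 4826.5 = 2.072 × 10^-5 M = 20.7 μM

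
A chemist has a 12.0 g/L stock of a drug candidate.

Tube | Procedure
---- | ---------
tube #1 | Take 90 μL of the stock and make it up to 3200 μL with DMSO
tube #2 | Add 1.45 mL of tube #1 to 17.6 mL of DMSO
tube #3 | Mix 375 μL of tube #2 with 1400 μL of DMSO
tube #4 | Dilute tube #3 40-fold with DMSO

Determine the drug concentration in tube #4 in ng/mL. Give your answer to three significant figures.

Step 1: 90 μL brought to 3200 μL → factor 3200/90 = 35.556
Step 2: 1.45 mL + 17.6 mL = 19.05 mL total → factor 19.05/1.45 = 13.138
Step 3: 375 μL + 1400 μL = 1775 μL total → factor 1775/375 = 4.7333
Step 4: 40-fold → factor 40
Overall dilution factor = 35.556 × 13.138 × 4.7333 × 40 = 88443
Final = 12.0 g/L / 88443 = 0.0001357 g/L = 136 ng/mL

136 ng/mL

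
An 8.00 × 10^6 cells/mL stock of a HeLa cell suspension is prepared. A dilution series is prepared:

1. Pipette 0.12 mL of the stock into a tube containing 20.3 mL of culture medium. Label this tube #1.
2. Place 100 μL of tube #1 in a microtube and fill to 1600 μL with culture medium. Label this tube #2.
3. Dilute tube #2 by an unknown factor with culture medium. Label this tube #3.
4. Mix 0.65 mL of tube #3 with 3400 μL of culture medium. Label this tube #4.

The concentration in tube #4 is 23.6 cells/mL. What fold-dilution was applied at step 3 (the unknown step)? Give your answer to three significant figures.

20.0-fold

Step 1: 0.12 mL + 20.3 mL = 20.42 mL total → factor 20.42/0.12 = 170.17
Step 2: 100 μL brought to 1600 μL → factor 1600/100 = 16
Step 3: unknown factor x
Step 4: 0.65 mL + 3400 μL = 4.05 mL total → factor 4.05/0.65 = 6.2308
Product of known-step factors = 16964
Overall factor = 8.00 × 10^6 cells/mL / (23.6 cells/mL) = 3.3898 × 10^5
x = 3.3898 × 10^5 / 16964 = 20.0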